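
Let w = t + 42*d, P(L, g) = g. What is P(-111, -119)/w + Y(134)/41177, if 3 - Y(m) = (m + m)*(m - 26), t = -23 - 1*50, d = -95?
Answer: -6628660/9841303 ≈ -0.67356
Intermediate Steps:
t = -73 (t = -23 - 50 = -73)
Y(m) = 3 - 2*m*(-26 + m) (Y(m) = 3 - (m + m)*(m - 26) = 3 - 2*m*(-26 + m))
w = -4063 (w = -73 + 42*(-95) = -73 - 3990 = -4063)
P(-111, -119)/w + Y(134)/41177 = -119/(-4063) + (3 - 2*134² + 52*134)/41177 = -119*(-1/4063) + (3 - 2*17956 + 6968)*(1/41177) = 7/239 + (3 - 35912 + 6968)*(1/41177) = 7/239 - 28941*1/41177 = 7/239 - 28941/41177 = -6628660/9841303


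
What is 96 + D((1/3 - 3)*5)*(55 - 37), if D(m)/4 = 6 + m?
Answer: -432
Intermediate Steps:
D(m) = 24 + 4*m (D(m) = 4*(6 + m) = 24 + 4*m)
96 + D((1/3 - 3)*5)*(55 - 37) = 96 + (24 + 4*((1/3 - 3)*5))*(55 - 37) = 96 + (24 + 4*((1*(1/3) - 3)*5))*18 = 96 + (24 + 4*((1/3 - 3)*5))*18 = 96 + (24 + 4*(-8/3*5))*18 = 96 + (24 + 4*(-40/3))*18 = 96 + (24 - 160/3)*18 = 96 - 88/3*18 = 96 - 528 = -432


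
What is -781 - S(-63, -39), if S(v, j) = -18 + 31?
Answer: -794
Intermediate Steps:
S(v, j) = 13
-781 - S(-63, -39) = -781 - 1*13 = -781 - 13 = -794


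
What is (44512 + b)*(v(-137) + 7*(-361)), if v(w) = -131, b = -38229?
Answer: -16700214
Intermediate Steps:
(44512 + b)*(v(-137) + 7*(-361)) = (44512 - 38229)*(-131 + 7*(-361)) = 6283*(-131 - 2527) = 6283*(-2658) = -16700214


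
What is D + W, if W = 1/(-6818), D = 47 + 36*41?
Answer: 10383813/6818 ≈ 1523.0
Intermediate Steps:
D = 1523 (D = 47 + 1476 = 1523)
W = -1/6818 ≈ -0.00014667
D + W = 1523 - 1/6818 = 10383813/6818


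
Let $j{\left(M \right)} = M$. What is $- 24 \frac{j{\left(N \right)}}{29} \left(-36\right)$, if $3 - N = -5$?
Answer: $\frac{6912}{29} \approx 238.34$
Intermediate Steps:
$N = 8$ ($N = 3 - -5 = 3 + 5 = 8$)
$- 24 \frac{j{\left(N \right)}}{29} \left(-36\right) = - 24 \cdot \frac{8}{29} \left(-36\right) = - 24 \cdot 8 \cdot \frac{1}{29} \left(-36\right) = \left(-24\right) \frac{8}{29} \left(-36\right) = \left(- \frac{192}{29}\right) \left(-36\right) = \frac{6912}{29}$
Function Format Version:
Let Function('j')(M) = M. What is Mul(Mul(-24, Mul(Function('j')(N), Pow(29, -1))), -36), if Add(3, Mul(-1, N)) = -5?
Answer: Rational(6912, 29) ≈ 238.34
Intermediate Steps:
N = 8 (N = Add(3, Mul(-1, -5)) = Add(3, 5) = 8)
Mul(Mul(-24, Mul(Function('j')(N), Pow(29, -1))), -36) = Mul(Mul(-24, Mul(8, Pow(29, -1))), -36) = Mul(Mul(-24, Mul(8, Rational(1, 29))), -36) = Mul(Mul(-24, Rational(8, 29)), -36) = Mul(Rational(-192, 29), -36) = Rational(6912, 29)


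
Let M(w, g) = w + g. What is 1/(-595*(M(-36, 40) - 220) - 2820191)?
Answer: -1/2691671 ≈ -3.7152e-7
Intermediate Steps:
M(w, g) = g + w
1/(-595*(M(-36, 40) - 220) - 2820191) = 1/(-595*((40 - 36) - 220) - 2820191) = 1/(-595*(4 - 220) - 2820191) = 1/(-595*(-216) - 2820191) = 1/(128520 - 2820191) = 1/(-2691671) = -1/2691671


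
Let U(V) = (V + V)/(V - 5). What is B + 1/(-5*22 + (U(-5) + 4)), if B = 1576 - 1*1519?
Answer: 5984/105 ≈ 56.990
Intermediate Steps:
U(V) = 2*V/(-5 + V) (U(V) = (2*V)/(-5 + V) = 2*V/(-5 + V))
B = 57 (B = 1576 - 1519 = 57)
B + 1/(-5*22 + (U(-5) + 4)) = 57 + 1/(-5*22 + (2*(-5)/(-5 - 5) + 4)) = 57 + 1/(-110 + (2*(-5)/(-10) + 4)) = 57 + 1/(-110 + (2*(-5)*(-⅒) + 4)) = 57 + 1/(-110 + (1 + 4)) = 57 + 1/(-110 + 5) = 57 + 1/(-105) = 57 - 1/105 = 5984/105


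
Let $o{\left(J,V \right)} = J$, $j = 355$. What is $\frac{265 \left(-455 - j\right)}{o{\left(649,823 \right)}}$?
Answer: $- \frac{214650}{649} \approx -330.74$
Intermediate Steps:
$\frac{265 \left(-455 - j\right)}{o{\left(649,823 \right)}} = \frac{265 \left(-455 - 355\right)}{649} = 265 \left(-455 - 355\right) \frac{1}{649} = 265 \left(-810\right) \frac{1}{649} = \left(-214650\right) \frac{1}{649} = - \frac{214650}{649}$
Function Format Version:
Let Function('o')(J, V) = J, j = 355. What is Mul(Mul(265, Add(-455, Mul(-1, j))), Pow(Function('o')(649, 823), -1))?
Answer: Rational(-214650, 649) ≈ -330.74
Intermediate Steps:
Mul(Mul(265, Add(-455, Mul(-1, j))), Pow(Function('o')(649, 823), -1)) = Mul(Mul(265, Add(-455, Mul(-1, 355))), Pow(649, -1)) = Mul(Mul(265, Add(-455, -355)), Rational(1, 649)) = Mul(Mul(265, -810), Rational(1, 649)) = Mul(-214650, Rational(1, 649)) = Rational(-214650, 649)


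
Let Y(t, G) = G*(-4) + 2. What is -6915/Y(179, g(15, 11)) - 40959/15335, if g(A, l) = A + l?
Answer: 33954569/521390 ≈ 65.123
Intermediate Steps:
Y(t, G) = 2 - 4*G (Y(t, G) = -4*G + 2 = 2 - 4*G)
-6915/Y(179, g(15, 11)) - 40959/15335 = -6915/(2 - 4*(15 + 11)) - 40959/15335 = -6915/(2 - 4*26) - 40959*1/15335 = -6915/(2 - 104) - 40959/15335 = -6915/(-102) - 40959/15335 = -6915*(-1/102) - 40959/15335 = 2305/34 - 40959/15335 = 33954569/521390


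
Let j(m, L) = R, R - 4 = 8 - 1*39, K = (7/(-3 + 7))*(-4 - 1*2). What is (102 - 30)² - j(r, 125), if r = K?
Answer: 5211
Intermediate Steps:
K = -21/2 (K = (7/4)*(-4 - 2) = ((¼)*7)*(-6) = (7/4)*(-6) = -21/2 ≈ -10.500)
r = -21/2 ≈ -10.500
R = -27 (R = 4 + (8 - 1*39) = 4 + (8 - 39) = 4 - 31 = -27)
j(m, L) = -27
(102 - 30)² - j(r, 125) = (102 - 30)² - 1*(-27) = 72² + 27 = 5184 + 27 = 5211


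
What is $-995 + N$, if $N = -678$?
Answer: $-1673$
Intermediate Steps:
$-995 + N = -995 - 678 = -1673$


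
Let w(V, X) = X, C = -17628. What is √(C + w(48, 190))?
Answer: I*√17438 ≈ 132.05*I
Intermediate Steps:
√(C + w(48, 190)) = √(-17628 + 190) = √(-17438) = I*√17438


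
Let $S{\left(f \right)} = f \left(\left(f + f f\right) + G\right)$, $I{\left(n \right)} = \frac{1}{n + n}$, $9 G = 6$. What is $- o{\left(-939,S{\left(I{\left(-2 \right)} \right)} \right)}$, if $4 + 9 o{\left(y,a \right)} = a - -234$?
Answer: $- \frac{44137}{1728} \approx -25.542$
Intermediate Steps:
$G = \frac{2}{3}$ ($G = \frac{1}{9} \cdot 6 = \frac{2}{3} \approx 0.66667$)
$I{\left(n \right)} = \frac{1}{2 n}$
$S{\left(f \right)} = f \left(\frac{2}{3} + f + f^{2}\right)$ ($S{\left(f \right)} = f \left(\left(f + f f\right) + \frac{2}{3}\right) = f \left(\left(f + f^{2}\right) + \frac{2}{3}\right) = f \left(\frac{2}{3} + f + f^{2}\right)$)
$o{\left(y,a \right)} = \frac{230}{9} + \frac{a}{9}$ ($o{\left(y,a \right)} = - \frac{4}{9} + \frac{a - -234}{9} = - \frac{4}{9} + \frac{a + 234}{9} = - \frac{4}{9} + \frac{234 + a}{9} = - \frac{4}{9} + \left(26 + \frac{a}{9}\right) = \frac{230}{9} + \frac{a}{9}$)
$- o{\left(-939,S{\left(I{\left(-2 \right)} \right)} \right)} = - (\frac{230}{9} + \frac{\frac{1}{2 \left(-2\right)} \left(\frac{2}{3} + \frac{1}{2 \left(-2\right)} + \left(\frac{1}{2 \left(-2\right)}\right)^{2}\right)}{9}) = - (\frac{230}{9} + \frac{\frac{1}{2} \left(- \frac{1}{2}\right) \left(\frac{2}{3} + \frac{1}{2} \left(- \frac{1}{2}\right) + \left(\frac{1}{2} \left(- \frac{1}{2}\right)\right)^{2}\right)}{9}) = - (\frac{230}{9} + \frac{\left(- \frac{1}{4}\right) \left(\frac{2}{3} - \frac{1}{4} + \left(- \frac{1}{4}\right)^{2}\right)}{9}) = - (\frac{230}{9} + \frac{\left(- \frac{1}{4}\right) \left(\frac{2}{3} - \frac{1}{4} + \frac{1}{16}\right)}{9}) = - (\frac{230}{9} + \frac{\left(- \frac{1}{4}\right) \frac{23}{48}}{9}) = - (\frac{230}{9} + \frac{1}{9} \left(- \frac{23}{192}\right)) = - (\frac{230}{9} - \frac{23}{1728}) = \left(-1\right) \frac{44137}{1728} = - \frac{44137}{1728}$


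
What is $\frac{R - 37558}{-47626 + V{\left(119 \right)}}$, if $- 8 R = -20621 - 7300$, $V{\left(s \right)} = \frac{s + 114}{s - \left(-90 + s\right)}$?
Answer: $\frac{12264435}{17144428} \approx 0.71536$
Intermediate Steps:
$V{\left(s \right)} = \frac{19}{15} + \frac{s}{90}$ ($V{\left(s \right)} = \frac{114 + s}{90} = \left(114 + s\right) \frac{1}{90} = \frac{19}{15} + \frac{s}{90}$)
$R = \frac{27921}{8}$ ($R = - \frac{-20621 - 7300}{8} = \left(- \frac{1}{8}\right) \left(-27921\right) = \frac{27921}{8} \approx 3490.1$)
$\frac{R - 37558}{-47626 + V{\left(119 \right)}} = \frac{\frac{27921}{8} - 37558}{-47626 + \left(\frac{19}{15} + \frac{1}{90} \cdot 119\right)} = - \frac{272543}{8 \left(-47626 + \left(\frac{19}{15} + \frac{119}{90}\right)\right)} = - \frac{272543}{8 \left(-47626 + \frac{233}{90}\right)} = - \frac{272543}{8 \left(- \frac{4286107}{90}\right)} = \left(- \frac{272543}{8}\right) \left(- \frac{90}{4286107}\right) = \frac{12264435}{17144428}$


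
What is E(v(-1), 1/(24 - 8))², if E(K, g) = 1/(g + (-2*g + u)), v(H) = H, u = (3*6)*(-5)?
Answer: 256/2076481 ≈ 0.00012329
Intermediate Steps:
u = -90 (u = 18*(-5) = -90)
E(K, g) = 1/(-90 - g) (E(K, g) = 1/(g + (-2*g - 90)) = 1/(g + (-90 - 2*g)) = 1/(-90 - g))
E(v(-1), 1/(24 - 8))² = (-1/(90 + 1/(24 - 8)))² = (-1/(90 + 1/16))² = (-1/1441/16)² = (-1*16/1441)² = (-16/1441)² = 256/2076481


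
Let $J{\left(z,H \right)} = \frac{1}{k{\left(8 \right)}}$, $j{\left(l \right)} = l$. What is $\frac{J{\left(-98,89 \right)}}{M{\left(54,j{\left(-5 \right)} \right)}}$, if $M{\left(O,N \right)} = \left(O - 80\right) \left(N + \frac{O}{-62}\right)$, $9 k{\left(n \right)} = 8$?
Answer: $\frac{279}{37856} \approx 0.00737$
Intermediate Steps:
$k{\left(n \right)} = \frac{8}{9}$ ($k{\left(n \right)} = \frac{1}{9} \cdot 8 = \frac{8}{9}$)
$J{\left(z,H \right)} = \frac{9}{8}$ ($J{\left(z,H \right)} = \frac{1}{\frac{8}{9}} = \frac{9}{8}$)
$M{\left(O,N \right)} = \left(-80 + O\right) \left(N - \frac{O}{62}\right)$ ($M{\left(O,N \right)} = \left(-80 + O\right) \left(N + O \left(- \frac{1}{62}\right)\right) = \left(-80 + O\right) \left(N - \frac{O}{62}\right)$)
$\frac{J{\left(-98,89 \right)}}{M{\left(54,j{\left(-5 \right)} \right)}} = \frac{9}{8 \left(\left(-80\right) \left(-5\right) - \frac{54^{2}}{62} + \frac{40}{31} \cdot 54 - 270\right)} = \frac{9}{8 \left(400 - \frac{1458}{31} + \frac{2160}{31} - 270\right)} = \frac{9}{8 \cdot \frac{4732}{31}} = \frac{9}{8} \cdot \frac{31}{4732} = \frac{279}{37856}$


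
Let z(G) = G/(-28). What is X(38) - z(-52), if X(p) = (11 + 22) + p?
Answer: 484/7 ≈ 69.143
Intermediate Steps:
z(G) = -G/28 (z(G) = G*(-1/28) = -G/28)
X(p) = 33 + p
X(38) - z(-52) = (33 + 38) - (-1)*(-52)/28 = 71 - 1*13/7 = 71 - 13/7 = 484/7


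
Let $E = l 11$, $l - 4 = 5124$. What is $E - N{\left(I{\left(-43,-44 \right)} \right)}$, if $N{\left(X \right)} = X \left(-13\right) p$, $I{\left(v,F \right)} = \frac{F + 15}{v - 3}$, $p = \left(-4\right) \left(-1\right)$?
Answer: $\frac{1298138}{23} \approx 56441.0$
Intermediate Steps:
$l = 5128$ ($l = 4 + 5124 = 5128$)
$p = 4$
$I{\left(v,F \right)} = \frac{15 + F}{-3 + v}$
$E = 56408$ ($E = 5128 \cdot 11 = 56408$)
$N{\left(X \right)} = - 52 X$ ($N{\left(X \right)} = X \left(-13\right) 4 = - 13 X 4 = - 52 X$)
$E - N{\left(I{\left(-43,-44 \right)} \right)} = 56408 - - 52 \frac{15 - 44}{-3 - 43} = 56408 - - 52 \frac{1}{-46} \left(-29\right) = 56408 - - 52 \left(\left(- \frac{1}{46}\right) \left(-29\right)\right) = 56408 - \left(-52\right) \frac{29}{46} = 56408 - - \frac{754}{23} = 56408 + \frac{754}{23} = \frac{1298138}{23}$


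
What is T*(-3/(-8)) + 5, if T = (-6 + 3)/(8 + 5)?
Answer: 511/104 ≈ 4.9135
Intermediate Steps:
T = -3/13 ≈ -0.23077
T*(-3/(-8)) + 5 = -(-9)/(13*(-8)) + 5 = -(-9)*(-1)/(13*8) + 5 = -3/13*3/8 + 5 = -9/104 + 5 = 511/104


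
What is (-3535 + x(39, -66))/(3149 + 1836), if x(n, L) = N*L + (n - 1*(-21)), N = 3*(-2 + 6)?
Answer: -4267/4985 ≈ -0.85597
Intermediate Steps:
N = 12 (N = 3*4 = 12)
x(n, L) = 21 + n + 12*L (x(n, L) = 12*L + (n - 1*(-21)) = 12*L + (n + 21) = 12*L + (21 + n) = 21 + n + 12*L)
(-3535 + x(39, -66))/(3149 + 1836) = (-3535 + (21 + 39 + 12*(-66)))/(3149 + 1836) = (-3535 + (21 + 39 - 792))/4985 = (-3535 - 732)*(1/4985) = -4267*1/4985 = -4267/4985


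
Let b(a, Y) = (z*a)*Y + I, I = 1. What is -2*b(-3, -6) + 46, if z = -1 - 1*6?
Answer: 296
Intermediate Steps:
z = -7 (z = -1 - 6 = -7)
b(a, Y) = 1 - 7*Y*a (b(a, Y) = (-7*a)*Y + 1 = -7*Y*a + 1 = 1 - 7*Y*a)
-2*b(-3, -6) + 46 = -2*(1 - 7*(-6)*(-3)) + 46 = -2*(1 - 126) + 46 = -2*(-125) + 46 = 250 + 46 = 296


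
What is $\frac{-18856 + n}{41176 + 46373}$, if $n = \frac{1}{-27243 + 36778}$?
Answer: $- \frac{59930653}{278259905} \approx -0.21538$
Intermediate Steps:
$n = \frac{1}{9535} \approx 0.00010488$
$\frac{-18856 + n}{41176 + 46373} = \frac{-18856 + \frac{1}{9535}}{41176 + 46373} = - \frac{179791959}{9535 \cdot 87549} = \left(- \frac{179791959}{9535}\right) \frac{1}{87549} = - \frac{59930653}{278259905}$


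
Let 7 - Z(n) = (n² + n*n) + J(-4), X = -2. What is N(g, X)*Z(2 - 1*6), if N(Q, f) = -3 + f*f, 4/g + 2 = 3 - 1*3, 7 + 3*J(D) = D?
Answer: -64/3 ≈ -21.333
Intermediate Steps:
J(D) = -7/3 + D/3
g = -2 (g = 4/(-2 + (3 - 1*3)) = 4/(-2 + (3 - 3)) = 4/(-2 + 0) = 4/(-2) = 4*(-½) = -2)
Z(n) = 32/3 - 2*n² (Z(n) = 7 - ((n² + n*n) + (-7/3 + (⅓)*(-4))) = 7 - ((n² + n²) + (-7/3 - 4/3)) = 7 - (2*n² - 11/3) = 7 - (-11/3 + 2*n²) = 7 + (11/3 - 2*n²) = 32/3 - 2*n²)
N(Q, f) = -3 + f²
N(g, X)*Z(2 - 1*6) = (-3 + (-2)²)*(32/3 - 2*(2 - 1*6)²) = (-3 + 4)*(32/3 - 2*(2 - 6)²) = 1*(32/3 - 2*(-4)²) = 1*(32/3 - 2*16) = 1*(32/3 - 32) = 1*(-64/3) = -64/3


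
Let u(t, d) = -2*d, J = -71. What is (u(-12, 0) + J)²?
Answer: 5041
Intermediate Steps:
(u(-12, 0) + J)² = (-2*0 - 71)² = (0 - 71)² = (-71)² = 5041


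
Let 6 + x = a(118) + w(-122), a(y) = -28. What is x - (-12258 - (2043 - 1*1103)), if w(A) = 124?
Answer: 13288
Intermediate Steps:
x = 90 (x = -6 + (-28 + 124) = -6 + 96 = 90)
x - (-12258 - (2043 - 1*1103)) = 90 - (-12258 - (2043 - 1*1103)) = 90 - (-12258 - (2043 - 1103)) = 90 - (-12258 - 1*940) = 90 - (-12258 - 940) = 90 - 1*(-13198) = 90 + 13198 = 13288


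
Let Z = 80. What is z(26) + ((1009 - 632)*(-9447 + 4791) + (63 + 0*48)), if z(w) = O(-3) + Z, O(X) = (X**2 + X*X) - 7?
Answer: -1755158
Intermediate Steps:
O(X) = -7 + 2*X**2 (O(X) = (X**2 + X**2) - 7 = 2*X**2 - 7 = -7 + 2*X**2)
z(w) = 91 (z(w) = (-7 + 2*(-3)**2) + 80 = (-7 + 2*9) + 80 = (-7 + 18) + 80 = 11 + 80 = 91)
z(26) + ((1009 - 632)*(-9447 + 4791) + (63 + 0*48)) = 91 + ((1009 - 632)*(-9447 + 4791) + (63 + 0*48)) = 91 + (377*(-4656) + (63 + 0)) = 91 + (-1755312 + 63) = 91 - 1755249 = -1755158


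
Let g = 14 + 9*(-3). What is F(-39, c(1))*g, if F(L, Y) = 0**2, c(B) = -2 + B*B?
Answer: 0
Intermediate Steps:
c(B) = -2 + B**2
F(L, Y) = 0
g = -13 (g = 14 - 27 = -13)
F(-39, c(1))*g = 0*(-13) = 0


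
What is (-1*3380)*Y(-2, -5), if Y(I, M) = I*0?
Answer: 0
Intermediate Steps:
Y(I, M) = 0
(-1*3380)*Y(-2, -5) = -1*3380*0 = -3380*0 = 0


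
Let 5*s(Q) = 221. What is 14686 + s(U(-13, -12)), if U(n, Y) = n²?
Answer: 73651/5 ≈ 14730.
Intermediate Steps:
s(Q) = 221/5 (s(Q) = (⅕)*221 = 221/5)
14686 + s(U(-13, -12)) = 14686 + 221/5 = 73651/5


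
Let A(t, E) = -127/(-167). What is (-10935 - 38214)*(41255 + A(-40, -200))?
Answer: -338622455088/167 ≈ -2.0277e+9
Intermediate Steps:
A(t, E) = 127/167 (A(t, E) = -127*(-1/167) = 127/167)
(-10935 - 38214)*(41255 + A(-40, -200)) = (-10935 - 38214)*(41255 + 127/167) = -49149*6889712/167 = -338622455088/167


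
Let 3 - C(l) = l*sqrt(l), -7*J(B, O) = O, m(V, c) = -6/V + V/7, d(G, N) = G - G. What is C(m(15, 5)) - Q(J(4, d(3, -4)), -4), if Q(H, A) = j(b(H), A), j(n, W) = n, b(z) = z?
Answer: 3 - 61*sqrt(2135)/1225 ≈ 0.69913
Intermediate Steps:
d(G, N) = 0
m(V, c) = -6/V + V/7 (m(V, c) = -6/V + V*(1/7) = -6/V + V/7)
J(B, O) = -O/7
Q(H, A) = H
C(l) = 3 - l**(3/2) (C(l) = 3 - l*sqrt(l) = 3 - l**(3/2))
C(m(15, 5)) - Q(J(4, d(3, -4)), -4) = (3 - (-6/15 + (1/7)*15)**(3/2)) - (-1)*0/7 = (3 - (-6*1/15 + 15/7)**(3/2)) - 1*0 = (3 - (-2/5 + 15/7)**(3/2)) + 0 = (3 - (61/35)**(3/2)) + 0 = (3 - 61*sqrt(2135)/1225) + 0 = 3 - 61*sqrt(2135)/1225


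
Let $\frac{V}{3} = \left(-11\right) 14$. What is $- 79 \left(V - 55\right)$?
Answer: $40843$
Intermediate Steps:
$V = -462$ ($V = 3 \left(\left(-11\right) 14\right) = 3 \left(-154\right) = -462$)
$- 79 \left(V - 55\right) = - 79 \left(-462 - 55\right) = \left(-79\right) \left(-517\right) = 40843$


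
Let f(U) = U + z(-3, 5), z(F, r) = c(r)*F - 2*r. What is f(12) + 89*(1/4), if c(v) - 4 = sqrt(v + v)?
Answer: 49/4 - 3*sqrt(10) ≈ 2.7632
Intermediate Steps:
c(v) = 4 + sqrt(2)*sqrt(v) (c(v) = 4 + sqrt(v + v) = 4 + sqrt(2*v) = 4 + sqrt(2)*sqrt(v))
z(F, r) = -2*r + F*(4 + sqrt(2)*sqrt(r)) (z(F, r) = (4 + sqrt(2)*sqrt(r))*F - 2*r = F*(4 + sqrt(2)*sqrt(r)) - 2*r = -2*r + F*(4 + sqrt(2)*sqrt(r)))
f(U) = -22 + U - 3*sqrt(10) (f(U) = U + (-2*5 - 3*(4 + sqrt(2)*sqrt(5))) = U + (-10 - 3*(4 + sqrt(10))) = U + (-10 + (-12 - 3*sqrt(10))) = U + (-22 - 3*sqrt(10)) = -22 + U - 3*sqrt(10))
f(12) + 89*(1/4) = (-22 + 12 - 3*sqrt(10)) + 89*(1/4) = (-10 - 3*sqrt(10)) + 89*(1*(1/4)) = (-10 - 3*sqrt(10)) + 89*(1/4) = (-10 - 3*sqrt(10)) + 89/4 = 49/4 - 3*sqrt(10)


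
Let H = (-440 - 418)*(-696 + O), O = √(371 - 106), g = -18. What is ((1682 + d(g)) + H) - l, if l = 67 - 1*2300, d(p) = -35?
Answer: 601048 - 858*√265 ≈ 5.8708e+5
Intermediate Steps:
l = -2233 (l = 67 - 2300 = -2233)
O = √265 ≈ 16.279
H = 597168 - 858*√265 (H = (-440 - 418)*(-696 + √265) = -858*(-696 + √265) = 597168 - 858*√265 ≈ 5.8320e+5)
((1682 + d(g)) + H) - l = ((1682 - 35) + (597168 - 858*√265)) - 1*(-2233) = (1647 + (597168 - 858*√265)) + 2233 = (598815 - 858*√265) + 2233 = 601048 - 858*√265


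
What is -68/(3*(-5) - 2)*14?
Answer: 56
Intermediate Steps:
-68/(3*(-5) - 2)*14 = -68/(-15 - 2)*14 = -68/(-17)*14 = -68*(-1/17)*14 = 4*14 = 56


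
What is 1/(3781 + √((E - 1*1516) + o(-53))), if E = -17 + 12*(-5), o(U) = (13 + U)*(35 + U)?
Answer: 3781/14296834 - 3*I*√97/14296834 ≈ 0.00026446 - 2.0667e-6*I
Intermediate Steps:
E = -77 (E = -17 - 60 = -77)
1/(3781 + √((E - 1*1516) + o(-53))) = 1/(3781 + √((-77 - 1*1516) + (455 + (-53)² + 48*(-53)))) = 1/(3781 + √((-77 - 1516) + (455 + 2809 - 2544))) = 1/(3781 + √(-1593 + 720)) = 1/(3781 + √(-873)) = 1/(3781 + 3*I*√97)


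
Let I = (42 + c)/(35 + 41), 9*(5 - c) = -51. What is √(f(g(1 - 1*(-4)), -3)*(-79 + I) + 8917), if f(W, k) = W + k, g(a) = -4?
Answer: √123009078/114 ≈ 97.289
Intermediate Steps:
c = 32/3 (c = 5 - ⅑*(-51) = 5 + 17/3 = 32/3 ≈ 10.667)
I = 79/114 (I = (42 + 32/3)/(35 + 41) = (158/3)/76 = (158/3)*(1/76) = 79/114 ≈ 0.69298)
√(f(g(1 - 1*(-4)), -3)*(-79 + I) + 8917) = √((-4 - 3)*(-79 + 79/114) + 8917) = √(-7*(-8927/114) + 8917) = √(62489/114 + 8917) = √(1079027/114) = √123009078/114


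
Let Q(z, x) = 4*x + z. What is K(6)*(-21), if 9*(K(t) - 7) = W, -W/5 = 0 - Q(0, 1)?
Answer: -581/3 ≈ -193.67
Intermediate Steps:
Q(z, x) = z + 4*x
W = 20 (W = -5*(0 - (0 + 4*1)) = -5*(0 - (0 + 4)) = -5*(0 - 1*4) = -5*(0 - 4) = -5*(-4) = 20)
K(t) = 83/9 (K(t) = 7 + (1/9)*20 = 7 + 20/9 = 83/9)
K(6)*(-21) = (83/9)*(-21) = -581/3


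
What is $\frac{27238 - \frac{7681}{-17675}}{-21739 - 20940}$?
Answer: $- \frac{481439331}{754351325} \approx -0.63822$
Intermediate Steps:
$\frac{27238 - \frac{7681}{-17675}}{-21739 - 20940} = \frac{27238 - - \frac{7681}{17675}}{-42679} = \left(27238 + \frac{7681}{17675}\right) \left(- \frac{1}{42679}\right) = \frac{481439331}{17675} \left(- \frac{1}{42679}\right) = - \frac{481439331}{754351325}$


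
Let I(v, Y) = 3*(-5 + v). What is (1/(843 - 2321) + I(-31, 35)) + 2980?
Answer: 4244815/1478 ≈ 2872.0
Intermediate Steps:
I(v, Y) = -15 + 3*v
(1/(843 - 2321) + I(-31, 35)) + 2980 = (1/(843 - 2321) + (-15 + 3*(-31))) + 2980 = (1/(-1478) + (-15 - 93)) + 2980 = (-1/1478 - 108) + 2980 = -159625/1478 + 2980 = 4244815/1478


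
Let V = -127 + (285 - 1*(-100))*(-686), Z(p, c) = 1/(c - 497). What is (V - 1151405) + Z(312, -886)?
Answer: -1957832887/1383 ≈ -1.4156e+6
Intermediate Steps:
Z(p, c) = 1/(-497 + c)
V = -264237 (V = -127 + (285 + 100)*(-686) = -127 + 385*(-686) = -127 - 264110 = -264237)
(V - 1151405) + Z(312, -886) = (-264237 - 1151405) + 1/(-497 - 886) = -1415642 + 1/(-1383) = -1415642 - 1/1383 = -1957832887/1383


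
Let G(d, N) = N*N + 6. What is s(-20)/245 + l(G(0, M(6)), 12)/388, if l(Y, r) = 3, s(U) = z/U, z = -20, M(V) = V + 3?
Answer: 1123/95060 ≈ 0.011814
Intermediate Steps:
M(V) = 3 + V
s(U) = -20/U
G(d, N) = 6 + N² (G(d, N) = N² + 6 = 6 + N²)
s(-20)/245 + l(G(0, M(6)), 12)/388 = -20/(-20)/245 + 3/388 = -20*(-1/20)*(1/245) + 3*(1/388) = 1*(1/245) + 3/388 = 1/245 + 3/388 = 1123/95060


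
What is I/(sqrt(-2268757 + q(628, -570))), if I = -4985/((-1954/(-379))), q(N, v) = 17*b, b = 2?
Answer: 1889315*I*sqrt(1227)/103094994 ≈ 0.64193*I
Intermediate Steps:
q(N, v) = 34 (q(N, v) = 17*2 = 34)
I = -1889315/1954 (I = -4985/((-1954*(-1/379))) = -4985/1954/379 = -4985*379/1954 = -1889315/1954 ≈ -966.90)
I/(sqrt(-2268757 + q(628, -570))) = -1889315/(1954*sqrt(-2268757 + 34)) = -1889315*(-I*sqrt(1227)/52761)/1954 = -(-1889315)*I*sqrt(1227)/103094994 = 1889315*I*sqrt(1227)/103094994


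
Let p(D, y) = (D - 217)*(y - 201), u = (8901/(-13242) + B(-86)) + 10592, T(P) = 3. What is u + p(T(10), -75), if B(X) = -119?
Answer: 306933351/4414 ≈ 69536.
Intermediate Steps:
u = 46224855/4414 (u = (8901/(-13242) - 119) + 10592 = (8901*(-1/13242) - 119) + 10592 = (-2967/4414 - 119) + 10592 = -528233/4414 + 10592 = 46224855/4414 ≈ 10472.)
p(D, y) = (-217 + D)*(-201 + y)
u + p(T(10), -75) = 46224855/4414 + (43617 - 217*(-75) - 201*3 + 3*(-75)) = 46224855/4414 + (43617 + 16275 - 603 - 225) = 46224855/4414 + 59064 = 306933351/4414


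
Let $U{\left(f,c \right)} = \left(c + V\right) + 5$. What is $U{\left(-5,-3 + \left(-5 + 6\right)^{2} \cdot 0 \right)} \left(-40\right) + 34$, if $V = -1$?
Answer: $-6$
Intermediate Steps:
$U{\left(f,c \right)} = 4 + c$ ($U{\left(f,c \right)} = \left(c - 1\right) + 5 = \left(-1 + c\right) + 5 = 4 + c$)
$U{\left(-5,-3 + \left(-5 + 6\right)^{2} \cdot 0 \right)} \left(-40\right) + 34 = \left(4 - \left(3 - \left(-5 + 6\right)^{2} \cdot 0\right)\right) \left(-40\right) + 34 = \left(4 - \left(3 - 1^{2} \cdot 0\right)\right) \left(-40\right) + 34 = \left(4 + \left(-3 + 1 \cdot 0\right)\right) \left(-40\right) + 34 = \left(4 + \left(-3 + 0\right)\right) \left(-40\right) + 34 = \left(4 - 3\right) \left(-40\right) + 34 = 1 \left(-40\right) + 34 = -40 + 34 = -6$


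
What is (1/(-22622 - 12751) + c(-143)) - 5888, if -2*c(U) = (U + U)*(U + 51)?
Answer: -673643413/35373 ≈ -19044.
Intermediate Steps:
c(U) = -U*(51 + U) (c(U) = -(U + U)*(U + 51)/2 = -2*U*(51 + U)/2 = -U*(51 + U))
(1/(-22622 - 12751) + c(-143)) - 5888 = (1/(-22622 - 12751) - 1*(-143)*(51 - 143)) - 5888 = (1/(-35373) - 1*(-143)*(-92)) - 5888 = (-1/35373 - 13156) - 5888 = -465367189/35373 - 5888 = -673643413/35373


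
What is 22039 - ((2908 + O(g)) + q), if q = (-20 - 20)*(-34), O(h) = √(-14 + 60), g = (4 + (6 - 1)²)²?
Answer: 17771 - √46 ≈ 17764.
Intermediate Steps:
g = 841 (g = (4 + 5²)² = (4 + 25)² = 29² = 841)
O(h) = √46
q = 1360 (q = -40*(-34) = 1360)
22039 - ((2908 + O(g)) + q) = 22039 - ((2908 + √46) + 1360) = 22039 - (4268 + √46) = 22039 + (-4268 - √46) = 17771 - √46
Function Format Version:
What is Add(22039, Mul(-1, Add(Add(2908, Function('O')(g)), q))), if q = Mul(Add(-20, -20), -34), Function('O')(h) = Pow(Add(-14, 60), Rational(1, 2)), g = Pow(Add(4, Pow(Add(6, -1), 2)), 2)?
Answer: Add(17771, Mul(-1, Pow(46, Rational(1, 2)))) ≈ 17764.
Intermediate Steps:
g = 841 (g = Pow(Add(4, Pow(5, 2)), 2) = Pow(Add(4, 25), 2) = Pow(29, 2) = 841)
Function('O')(h) = Pow(46, Rational(1, 2))
q = 1360 (q = Mul(-40, -34) = 1360)
Add(22039, Mul(-1, Add(Add(2908, Function('O')(g)), q))) = Add(22039, Mul(-1, Add(Add(2908, Pow(46, Rational(1, 2))), 1360))) = Add(22039, Mul(-1, Add(4268, Pow(46, Rational(1, 2))))) = Add(22039, Add(-4268, Mul(-1, Pow(46, Rational(1, 2))))) = Add(17771, Mul(-1, Pow(46, Rational(1, 2))))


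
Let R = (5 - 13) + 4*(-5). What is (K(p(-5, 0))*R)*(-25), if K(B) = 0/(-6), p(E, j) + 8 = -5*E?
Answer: 0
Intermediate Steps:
p(E, j) = -8 - 5*E
K(B) = 0 (K(B) = 0*(-⅙) = 0)
R = -28 (R = -8 - 20 = -28)
(K(p(-5, 0))*R)*(-25) = (0*(-28))*(-25) = 0*(-25) = 0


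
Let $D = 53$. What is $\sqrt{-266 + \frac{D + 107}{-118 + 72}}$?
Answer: $\frac{i \sqrt{142554}}{23} \approx 16.416 i$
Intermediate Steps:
$\sqrt{-266 + \frac{D + 107}{-118 + 72}} = \sqrt{-266 + \frac{53 + 107}{-118 + 72}} = \sqrt{-266 + \frac{160}{-46}} = \sqrt{-266 + 160 \left(- \frac{1}{46}\right)} = \sqrt{-266 - \frac{80}{23}} = \sqrt{- \frac{6198}{23}} = \frac{i \sqrt{142554}}{23}$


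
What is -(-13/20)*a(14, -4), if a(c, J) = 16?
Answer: 52/5 ≈ 10.400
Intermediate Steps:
-(-13/20)*a(14, -4) = -(-13/20)*16 = -(-13*1/20)*16 = -(-13)*16/20 = -1*(-52/5) = 52/5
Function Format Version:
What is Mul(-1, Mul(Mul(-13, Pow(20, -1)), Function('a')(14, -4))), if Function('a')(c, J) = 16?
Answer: Rational(52, 5) ≈ 10.400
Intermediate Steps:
Mul(-1, Mul(Mul(-13, Pow(20, -1)), Function('a')(14, -4))) = Mul(-1, Mul(Mul(-13, Pow(20, -1)), 16)) = Mul(-1, Mul(Mul(-13, Rational(1, 20)), 16)) = Mul(-1, Mul(Rational(-13, 20), 16)) = Mul(-1, Rational(-52, 5)) = Rational(52, 5)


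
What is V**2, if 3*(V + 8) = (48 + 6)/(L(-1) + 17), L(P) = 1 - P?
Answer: 17956/361 ≈ 49.740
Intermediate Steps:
V = -134/19 (V = -8 + ((48 + 6)/((1 - 1*(-1)) + 17))/3 = -8 + (54/((1 + 1) + 17))/3 = -8 + (54/(2 + 17))/3 = -8 + (54/19)/3 = -8 + (54*(1/19))/3 = -8 + (1/3)*(54/19) = -8 + 18/19 = -134/19 ≈ -7.0526)
V**2 = (-134/19)**2 = 17956/361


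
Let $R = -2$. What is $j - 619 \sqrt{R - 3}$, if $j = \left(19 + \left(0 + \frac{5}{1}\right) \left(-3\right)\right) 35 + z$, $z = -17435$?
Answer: $-17295 - 619 i \sqrt{5} \approx -17295.0 - 1384.1 i$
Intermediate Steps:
$j = -17295$ ($j = \left(19 + \left(0 + \frac{5}{1}\right) \left(-3\right)\right) 35 - 17435 = \left(19 + \left(0 + 5 \cdot 1\right) \left(-3\right)\right) 35 - 17435 = \left(19 + \left(0 + 5\right) \left(-3\right)\right) 35 - 17435 = \left(19 + 5 \left(-3\right)\right) 35 - 17435 = \left(19 - 15\right) 35 - 17435 = 4 \cdot 35 - 17435 = 140 - 17435 = -17295$)
$j - 619 \sqrt{R - 3} = -17295 - 619 \sqrt{-2 - 3} = -17295 - 619 \sqrt{-5} = -17295 - 619 i \sqrt{5}$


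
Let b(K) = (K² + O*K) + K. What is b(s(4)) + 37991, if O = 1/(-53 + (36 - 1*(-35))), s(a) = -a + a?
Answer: 37991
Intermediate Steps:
s(a) = 0
O = 1/18 (O = 1/(-53 + (36 + 35)) = 1/(-53 + 71) = 1/18 ≈ 0.055556)
b(K) = K² + 19*K/18 (b(K) = (K² + K/18) + K = K² + 19*K/18)
b(s(4)) + 37991 = (1/18)*0*(19 + 18*0) + 37991 = (1/18)*0*(19 + 0) + 37991 = (1/18)*0*19 + 37991 = 0 + 37991 = 37991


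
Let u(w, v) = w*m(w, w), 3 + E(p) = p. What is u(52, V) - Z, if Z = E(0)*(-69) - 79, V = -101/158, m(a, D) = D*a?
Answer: 140480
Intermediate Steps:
E(p) = -3 + p
V = -101/158 (V = -101*1/158 = -101/158 ≈ -0.63924)
u(w, v) = w**3 (u(w, v) = w*(w*w) = w*w**2 = w**3)
Z = 128 (Z = (-3 + 0)*(-69) - 79 = -3*(-69) - 79 = 207 - 79 = 128)
u(52, V) - Z = 52**3 - 1*128 = 140608 - 128 = 140480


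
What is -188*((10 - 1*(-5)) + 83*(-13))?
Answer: 200032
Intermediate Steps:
-188*((10 - 1*(-5)) + 83*(-13)) = -188*((10 + 5) - 1079) = -188*(15 - 1079) = -188*(-1064) = 200032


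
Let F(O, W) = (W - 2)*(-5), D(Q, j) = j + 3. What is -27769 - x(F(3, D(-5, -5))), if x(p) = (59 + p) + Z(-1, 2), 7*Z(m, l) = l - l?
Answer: -27848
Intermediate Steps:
Z(m, l) = 0 (Z(m, l) = (l - l)/7 = (1/7)*0 = 0)
D(Q, j) = 3 + j
F(O, W) = 10 - 5*W (F(O, W) = (-2 + W)*(-5) = 10 - 5*W)
x(p) = 59 + p (x(p) = (59 + p) + 0 = 59 + p)
-27769 - x(F(3, D(-5, -5))) = -27769 - (59 + (10 - 5*(3 - 5))) = -27769 - (59 + (10 - 5*(-2))) = -27769 - (59 + (10 + 10)) = -27769 - (59 + 20) = -27769 - 1*79 = -27769 - 79 = -27848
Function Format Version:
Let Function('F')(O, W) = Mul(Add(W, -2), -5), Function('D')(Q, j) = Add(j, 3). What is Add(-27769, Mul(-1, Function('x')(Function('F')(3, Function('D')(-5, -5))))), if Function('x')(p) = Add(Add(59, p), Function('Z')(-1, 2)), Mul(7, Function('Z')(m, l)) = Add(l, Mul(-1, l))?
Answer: -27848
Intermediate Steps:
Function('Z')(m, l) = 0 (Function('Z')(m, l) = Mul(Rational(1, 7), Add(l, Mul(-1, l))) = Mul(Rational(1, 7), 0) = 0)
Function('D')(Q, j) = Add(3, j)
Function('F')(O, W) = Add(10, Mul(-5, W)) (Function('F')(O, W) = Mul(Add(-2, W), -5) = Add(10, Mul(-5, W)))
Function('x')(p) = Add(59, p) (Function('x')(p) = Add(Add(59, p), 0) = Add(59, p))
Add(-27769, Mul(-1, Function('x')(Function('F')(3, Function('D')(-5, -5))))) = Add(-27769, Mul(-1, Add(59, Add(10, Mul(-5, Add(3, -5)))))) = Add(-27769, Mul(-1, Add(59, Add(10, Mul(-5, -2))))) = Add(-27769, Mul(-1, Add(59, Add(10, 10)))) = Add(-27769, Mul(-1, Add(59, 20))) = Add(-27769, Mul(-1, 79)) = Add(-27769, -79) = -27848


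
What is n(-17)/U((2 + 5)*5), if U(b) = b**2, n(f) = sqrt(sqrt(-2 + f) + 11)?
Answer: sqrt(11 + I*sqrt(19))/1225 ≈ 0.0027582 + 0.00052657*I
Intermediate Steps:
n(f) = sqrt(11 + sqrt(-2 + f))
n(-17)/U((2 + 5)*5) = sqrt(11 + sqrt(-2 - 17))/(((2 + 5)*5)**2) = sqrt(11 + sqrt(-19))/((7*5)**2) = sqrt(11 + I*sqrt(19))/(35**2) = sqrt(11 + I*sqrt(19))/1225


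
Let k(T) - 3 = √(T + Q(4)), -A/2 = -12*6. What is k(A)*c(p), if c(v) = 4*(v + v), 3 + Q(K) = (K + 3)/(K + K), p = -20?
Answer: -480 - 40*√2270 ≈ -2385.8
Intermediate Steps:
A = 144 (A = -(-24)*6 = -2*(-72) = 144)
Q(K) = -3 + (3 + K)/(2*K) (Q(K) = -3 + (K + 3)/(K + K) = -3 + (3 + K)/((2*K)) = -3 + (3 + K)*(1/(2*K)) = -3 + (3 + K)/(2*K))
k(T) = 3 + √(-17/8 + T) (k(T) = 3 + √(T + (½)*(3 - 5*4)/4) = 3 + √(T + (½)*(¼)*(3 - 20)) = 3 + √(T + (½)*(¼)*(-17)) = 3 + √(T - 17/8) = 3 + √(-17/8 + T))
c(v) = 8*v (c(v) = 4*(2*v) = 8*v)
k(A)*c(p) = (3 + √(-34 + 16*144)/4)*(8*(-20)) = (3 + √(-34 + 2304)/4)*(-160) = (3 + √2270/4)*(-160) = -480 - 40*√2270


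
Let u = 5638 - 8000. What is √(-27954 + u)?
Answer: 2*I*√7579 ≈ 174.11*I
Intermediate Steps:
u = -2362
√(-27954 + u) = √(-27954 - 2362) = √(-30316) = 2*I*√7579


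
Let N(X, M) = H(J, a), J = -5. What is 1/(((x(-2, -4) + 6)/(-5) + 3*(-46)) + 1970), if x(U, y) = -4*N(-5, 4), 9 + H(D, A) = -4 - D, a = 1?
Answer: 5/9122 ≈ 0.00054813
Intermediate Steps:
H(D, A) = -13 - D (H(D, A) = -9 + (-4 - D) = -13 - D)
N(X, M) = -8 (N(X, M) = -13 - 1*(-5) = -13 + 5 = -8)
x(U, y) = 32 (x(U, y) = -4*(-8) = 32)
1/(((x(-2, -4) + 6)/(-5) + 3*(-46)) + 1970) = 1/(((32 + 6)/(-5) + 3*(-46)) + 1970) = 1/((38*(-⅕) - 138) + 1970) = 1/((-38/5 - 138) + 1970) = 1/(-728/5 + 1970) = 1/(9122/5) = 5/9122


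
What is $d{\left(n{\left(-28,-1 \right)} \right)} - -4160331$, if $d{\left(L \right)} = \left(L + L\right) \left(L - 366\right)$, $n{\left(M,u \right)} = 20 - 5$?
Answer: $4149801$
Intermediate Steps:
$n{\left(M,u \right)} = 15$
$d{\left(L \right)} = 2 L \left(-366 + L\right)$
$d{\left(n{\left(-28,-1 \right)} \right)} - -4160331 = 2 \cdot 15 \left(-366 + 15\right) - -4160331 = 2 \cdot 15 \left(-351\right) + 4160331 = -10530 + 4160331 = 4149801$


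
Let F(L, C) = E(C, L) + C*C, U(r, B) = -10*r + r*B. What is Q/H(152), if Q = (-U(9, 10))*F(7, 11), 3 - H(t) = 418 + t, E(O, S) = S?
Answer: 0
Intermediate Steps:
H(t) = -415 - t (H(t) = 3 - (418 + t) = 3 + (-418 - t) = -415 - t)
U(r, B) = -10*r + B*r
F(L, C) = L + C² (F(L, C) = L + C*C = L + C²)
Q = 0 (Q = (-9*(-10 + 10))*(7 + 11²) = (-9*0)*(7 + 121) = -1*0*128 = 0*128 = 0)
Q/H(152) = 0/(-415 - 1*152) = 0/(-415 - 152) = 0/(-567) = 0*(-1/567) = 0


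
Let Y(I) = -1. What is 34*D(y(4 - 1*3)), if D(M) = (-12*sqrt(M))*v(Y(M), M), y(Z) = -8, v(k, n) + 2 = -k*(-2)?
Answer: 3264*I*sqrt(2) ≈ 4616.0*I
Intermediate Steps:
v(k, n) = -2 + 2*k (v(k, n) = -2 - k*(-2) = -2 + 2*k)
D(M) = 48*sqrt(M) (D(M) = (-12*sqrt(M))*(-2 + 2*(-1)) = (-12*sqrt(M))*(-2 - 2) = -12*sqrt(M)*(-4) = 48*sqrt(M))
34*D(y(4 - 1*3)) = 34*(48*sqrt(-8)) = 34*(48*(2*I*sqrt(2))) = 34*(96*I*sqrt(2)) = 3264*I*sqrt(2)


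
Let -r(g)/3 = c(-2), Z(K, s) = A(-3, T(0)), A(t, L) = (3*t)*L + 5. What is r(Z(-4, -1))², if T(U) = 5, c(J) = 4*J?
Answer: 576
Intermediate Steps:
A(t, L) = 5 + 3*L*t (A(t, L) = 3*L*t + 5 = 5 + 3*L*t)
Z(K, s) = -40 (Z(K, s) = 5 + 3*5*(-3) = 5 - 45 = -40)
r(g) = 24 (r(g) = -12*(-2) = -3*(-8) = 24)
r(Z(-4, -1))² = 24² = 576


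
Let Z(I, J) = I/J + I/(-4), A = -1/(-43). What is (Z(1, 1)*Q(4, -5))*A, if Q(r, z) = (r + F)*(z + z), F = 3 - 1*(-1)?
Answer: -60/43 ≈ -1.3953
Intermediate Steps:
F = 4 (F = 3 + 1 = 4)
Q(r, z) = 2*z*(4 + r) (Q(r, z) = (r + 4)*(z + z) = (4 + r)*(2*z) = 2*z*(4 + r))
A = 1/43 (A = -1*(-1/43) = 1/43 ≈ 0.023256)
Z(I, J) = -I/4 + I/J (Z(I, J) = I/J + I*(-¼) = I/J - I/4 = -I/4 + I/J)
(Z(1, 1)*Q(4, -5))*A = ((-¼*1 + 1/1)*(2*(-5)*(4 + 4)))*(1/43) = ((-¼ + 1*1)*(2*(-5)*8))*(1/43) = ((-¼ + 1)*(-80))*(1/43) = ((¾)*(-80))*(1/43) = -60*1/43 = -60/43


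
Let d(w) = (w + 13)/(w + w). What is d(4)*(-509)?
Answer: -8653/8 ≈ -1081.6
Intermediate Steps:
d(w) = (13 + w)/(2*w) (d(w) = (13 + w)/((2*w)) = (13 + w)*(1/(2*w)) = (13 + w)/(2*w))
d(4)*(-509) = ((1/2)*(13 + 4)/4)*(-509) = ((1/2)*(1/4)*17)*(-509) = (17/8)*(-509) = -8653/8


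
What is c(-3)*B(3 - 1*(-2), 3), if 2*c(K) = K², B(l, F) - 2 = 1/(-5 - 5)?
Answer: 171/20 ≈ 8.5500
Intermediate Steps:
B(l, F) = 19/10 (B(l, F) = 2 + 1/(-5 - 5) = 2 + 1/(-10) = 2 - ⅒ = 19/10)
c(K) = K²/2
c(-3)*B(3 - 1*(-2), 3) = ((½)*(-3)²)*(19/10) = ((½)*9)*(19/10) = (9/2)*(19/10) = 171/20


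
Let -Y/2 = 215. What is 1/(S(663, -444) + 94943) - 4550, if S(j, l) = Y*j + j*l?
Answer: -2204561451/484519 ≈ -4550.0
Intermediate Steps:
Y = -430 (Y = -2*215 = -430)
S(j, l) = -430*j + j*l
1/(S(663, -444) + 94943) - 4550 = 1/(663*(-430 - 444) + 94943) - 4550 = 1/(663*(-874) + 94943) - 4550 = 1/(-579462 + 94943) - 4550 = 1/(-484519) - 4550 = -1/484519 - 4550 = -2204561451/484519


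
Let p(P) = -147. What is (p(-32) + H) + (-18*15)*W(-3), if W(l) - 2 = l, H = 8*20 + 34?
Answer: 317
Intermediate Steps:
H = 194 (H = 160 + 34 = 194)
W(l) = 2 + l
(p(-32) + H) + (-18*15)*W(-3) = (-147 + 194) + (-18*15)*(2 - 3) = 47 - 270*(-1) = 47 + 270 = 317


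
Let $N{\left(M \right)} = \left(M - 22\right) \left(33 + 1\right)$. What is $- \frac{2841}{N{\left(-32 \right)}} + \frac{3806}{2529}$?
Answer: $\frac{524915}{171972} \approx 3.0523$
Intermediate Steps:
$N{\left(M \right)} = -748 + 34 M$ ($N{\left(M \right)} = \left(-22 + M\right) 34 = -748 + 34 M$)
$- \frac{2841}{N{\left(-32 \right)}} + \frac{3806}{2529} = - \frac{2841}{-748 + 34 \left(-32\right)} + \frac{3806}{2529} = - \frac{2841}{-748 - 1088} + 3806 \cdot \frac{1}{2529} = - \frac{2841}{-1836} + \frac{3806}{2529} = \left(-2841\right) \left(- \frac{1}{1836}\right) + \frac{3806}{2529} = \frac{947}{612} + \frac{3806}{2529} = \frac{524915}{171972}$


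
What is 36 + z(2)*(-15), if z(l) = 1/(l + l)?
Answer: 129/4 ≈ 32.250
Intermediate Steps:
z(l) = 1/(2*l)
36 + z(2)*(-15) = 36 + ((½)/2)*(-15) = 36 + ((½)*(½))*(-15) = 36 + (¼)*(-15) = 36 - 15/4 = 129/4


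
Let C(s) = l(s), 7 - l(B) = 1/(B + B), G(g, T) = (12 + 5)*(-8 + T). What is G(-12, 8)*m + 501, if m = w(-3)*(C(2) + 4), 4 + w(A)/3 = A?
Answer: 501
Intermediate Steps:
w(A) = -12 + 3*A
G(g, T) = -136 + 17*T (G(g, T) = 17*(-8 + T) = -136 + 17*T)
l(B) = 7 - 1/(2*B) (l(B) = 7 - 1/(B + B) = 7 - 1/(2*B))
C(s) = 7 - 1/(2*s)
m = -903/4 (m = (-12 + 3*(-3))*((7 - 1/2/2) + 4) = (-12 - 9)*((7 - 1/2*1/2) + 4) = -21*((7 - 1/4) + 4) = -21*(27/4 + 4) = -21*43/4 = -903/4 ≈ -225.75)
G(-12, 8)*m + 501 = (-136 + 17*8)*(-903/4) + 501 = (-136 + 136)*(-903/4) + 501 = 0*(-903/4) + 501 = 0 + 501 = 501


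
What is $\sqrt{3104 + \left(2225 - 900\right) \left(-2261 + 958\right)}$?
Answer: $i \sqrt{1723371} \approx 1312.8 i$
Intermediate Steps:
$\sqrt{3104 + \left(2225 - 900\right) \left(-2261 + 958\right)} = \sqrt{3104 + 1325 \left(-1303\right)} = \sqrt{3104 - 1726475} = \sqrt{-1723371} = i \sqrt{1723371}$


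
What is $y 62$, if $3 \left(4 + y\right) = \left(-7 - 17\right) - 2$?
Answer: $- \frac{2356}{3} \approx -785.33$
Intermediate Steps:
$y = - \frac{38}{3}$ ($y = -4 + \frac{\left(-7 - 17\right) - 2}{3} = -4 + \frac{-24 - 2}{3} = -4 + \frac{1}{3} \left(-26\right) = -4 - \frac{26}{3} = - \frac{38}{3} \approx -12.667$)
$y 62 = \left(- \frac{38}{3}\right) 62 = - \frac{2356}{3}$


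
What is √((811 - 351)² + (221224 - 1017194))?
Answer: 3*I*√64930 ≈ 764.44*I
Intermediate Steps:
√((811 - 351)² + (221224 - 1017194)) = √(460² - 795970) = √(211600 - 795970) = √(-584370) = 3*I*√64930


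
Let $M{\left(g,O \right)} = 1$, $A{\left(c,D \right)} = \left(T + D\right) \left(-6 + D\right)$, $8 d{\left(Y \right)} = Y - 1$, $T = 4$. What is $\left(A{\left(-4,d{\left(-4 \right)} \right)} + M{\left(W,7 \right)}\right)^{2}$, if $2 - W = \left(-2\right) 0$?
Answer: $\frac{1868689}{4096} \approx 456.22$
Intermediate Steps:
$d{\left(Y \right)} = - \frac{1}{8} + \frac{Y}{8}$ ($d{\left(Y \right)} = \frac{Y - 1}{8} = \frac{-1 + Y}{8} = - \frac{1}{8} + \frac{Y}{8}$)
$A{\left(c,D \right)} = \left(-6 + D\right) \left(4 + D\right)$ ($A{\left(c,D \right)} = \left(4 + D\right) \left(-6 + D\right) = \left(-6 + D\right) \left(4 + D\right)$)
$W = 2$ ($W = 2 - \left(-2\right) 0 = 2 - 0 = 2 + 0 = 2$)
$\left(A{\left(-4,d{\left(-4 \right)} \right)} + M{\left(W,7 \right)}\right)^{2} = \left(\left(-24 + \left(- \frac{1}{8} + \frac{1}{8} \left(-4\right)\right)^{2} - 2 \left(- \frac{1}{8} + \frac{1}{8} \left(-4\right)\right)\right) + 1\right)^{2} = \left(\left(-24 + \left(- \frac{1}{8} - \frac{1}{2}\right)^{2} - 2 \left(- \frac{1}{8} - \frac{1}{2}\right)\right) + 1\right)^{2} = \left(\left(-24 + \left(- \frac{5}{8}\right)^{2} - - \frac{5}{4}\right) + 1\right)^{2} = \left(\left(-24 + \frac{25}{64} + \frac{5}{4}\right) + 1\right)^{2} = \left(- \frac{1431}{64} + 1\right)^{2} = \left(- \frac{1367}{64}\right)^{2} = \frac{1868689}{4096}$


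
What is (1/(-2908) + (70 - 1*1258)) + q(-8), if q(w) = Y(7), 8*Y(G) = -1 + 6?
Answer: -6905775/5816 ≈ -1187.4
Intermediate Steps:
Y(G) = 5/8 (Y(G) = (-1 + 6)/8 = (⅛)*5 = 5/8)
q(w) = 5/8
(1/(-2908) + (70 - 1*1258)) + q(-8) = (1/(-2908) + (70 - 1*1258)) + 5/8 = (-1/2908 + (70 - 1258)) + 5/8 = (-1/2908 - 1188) + 5/8 = -3454705/2908 + 5/8 = -6905775/5816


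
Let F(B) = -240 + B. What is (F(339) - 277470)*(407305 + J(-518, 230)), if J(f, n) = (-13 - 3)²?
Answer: -113045602131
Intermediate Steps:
J(f, n) = 256 (J(f, n) = (-16)² = 256)
(F(339) - 277470)*(407305 + J(-518, 230)) = ((-240 + 339) - 277470)*(407305 + 256) = (99 - 277470)*407561 = -277371*407561 = -113045602131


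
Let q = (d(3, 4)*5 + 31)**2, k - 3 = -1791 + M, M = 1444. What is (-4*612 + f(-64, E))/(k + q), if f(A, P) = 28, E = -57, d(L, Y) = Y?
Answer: -2420/2257 ≈ -1.0722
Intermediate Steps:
k = -344 (k = 3 + (-1791 + 1444) = 3 - 347 = -344)
q = 2601 (q = (4*5 + 31)**2 = (20 + 31)**2 = 51**2 = 2601)
(-4*612 + f(-64, E))/(k + q) = (-4*612 + 28)/(-344 + 2601) = (-2448 + 28)/2257 = -2420*1/2257 = -2420/2257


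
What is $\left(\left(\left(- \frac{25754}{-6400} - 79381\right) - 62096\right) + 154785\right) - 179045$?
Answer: $- \frac{530345523}{3200} \approx -1.6573 \cdot 10^{5}$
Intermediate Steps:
$\left(\left(\left(- \frac{25754}{-6400} - 79381\right) - 62096\right) + 154785\right) - 179045 = \left(\left(\left(\left(-25754\right) \left(- \frac{1}{6400}\right) - 79381\right) - 62096\right) + 154785\right) - 179045 = \left(\left(\left(\frac{12877}{3200} - 79381\right) - 62096\right) + 154785\right) - 179045 = \left(\left(- \frac{254006323}{3200} - 62096\right) + 154785\right) - 179045 = \left(- \frac{452713523}{3200} + 154785\right) - 179045 = \frac{42598477}{3200} - 179045 = - \frac{530345523}{3200}$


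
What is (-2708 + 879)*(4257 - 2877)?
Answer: -2524020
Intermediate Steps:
(-2708 + 879)*(4257 - 2877) = -1829*1380 = -2524020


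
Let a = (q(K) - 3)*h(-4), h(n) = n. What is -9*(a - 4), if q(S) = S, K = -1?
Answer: -108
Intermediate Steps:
a = 16 (a = (-1 - 3)*(-4) = -4*(-4) = 16)
-9*(a - 4) = -9*(16 - 4) = -9*12 = -108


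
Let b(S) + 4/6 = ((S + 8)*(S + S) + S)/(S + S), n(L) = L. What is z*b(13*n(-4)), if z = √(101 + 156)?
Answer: -265*√257/6 ≈ -708.05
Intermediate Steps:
z = √257 ≈ 16.031
b(S) = -⅔ + (S + 2*S*(8 + S))/(2*S) (b(S) = -⅔ + ((S + 8)*(S + S) + S)/(S + S) = -⅔ + ((8 + S)*(2*S) + S)/((2*S)) = -⅔ + (2*S*(8 + S) + S)*(1/(2*S)) = -⅔ + (S + 2*S*(8 + S))*(1/(2*S)) = -⅔ + (S + 2*S*(8 + S))/(2*S))
z*b(13*n(-4)) = √257*(47/6 + 13*(-4)) = √257*(47/6 - 52) = √257*(-265/6) = -265*√257/6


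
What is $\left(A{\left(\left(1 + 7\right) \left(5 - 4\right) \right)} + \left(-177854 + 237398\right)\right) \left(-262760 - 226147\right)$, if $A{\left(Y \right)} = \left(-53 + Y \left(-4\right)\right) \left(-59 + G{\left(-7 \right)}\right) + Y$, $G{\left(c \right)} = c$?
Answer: $-31858157934$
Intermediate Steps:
$A{\left(Y \right)} = 3498 + 265 Y$ ($A{\left(Y \right)} = \left(-53 + Y \left(-4\right)\right) \left(-59 - 7\right) + Y = \left(-53 - 4 Y\right) \left(-66\right) + Y = \left(3498 + 264 Y\right) + Y = 3498 + 265 Y$)
$\left(A{\left(\left(1 + 7\right) \left(5 - 4\right) \right)} + \left(-177854 + 237398\right)\right) \left(-262760 - 226147\right) = \left(\left(3498 + 265 \left(1 + 7\right) \left(5 - 4\right)\right) + \left(-177854 + 237398\right)\right) \left(-262760 - 226147\right) = \left(\left(3498 + 265 \cdot 8 \left(5 - 4\right)\right) + 59544\right) \left(-488907\right) = \left(\left(3498 + 265 \cdot 8 \cdot 1\right) + 59544\right) \left(-488907\right) = \left(\left(3498 + 265 \cdot 8\right) + 59544\right) \left(-488907\right) = \left(\left(3498 + 2120\right) + 59544\right) \left(-488907\right) = \left(5618 + 59544\right) \left(-488907\right) = 65162 \left(-488907\right) = -31858157934$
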